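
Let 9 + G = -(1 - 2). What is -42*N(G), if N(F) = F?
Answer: 336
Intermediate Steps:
G = -8 (G = -9 - (1 - 2) = -9 - 1*(-1) = -9 + 1 = -8)
-42*N(G) = -42*(-8) = 336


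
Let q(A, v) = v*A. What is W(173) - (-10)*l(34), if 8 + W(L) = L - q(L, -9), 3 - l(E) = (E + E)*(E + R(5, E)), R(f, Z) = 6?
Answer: -25448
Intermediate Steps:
q(A, v) = A*v
l(E) = 3 - 2*E*(6 + E) (l(E) = 3 - (E + E)*(E + 6) = 3 - 2*E*(6 + E))
W(L) = -8 + 10*L (W(L) = -8 + (L - L*(-9)) = -8 + (L - (-9)*L) = -8 + (L + 9*L) = -8 + 10*L)
W(173) - (-10)*l(34) = (-8 + 10*173) - (-10)*(3 - 12*34 - 2*34²) = (-8 + 1730) - (-10)*(3 - 408 - 2*1156) = 1722 - (-10)*(3 - 408 - 2312) = 1722 - (-10)*(-2717) = 1722 - 1*27170 = 1722 - 27170 = -25448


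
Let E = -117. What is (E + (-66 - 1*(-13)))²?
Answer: 28900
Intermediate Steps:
(E + (-66 - 1*(-13)))² = (-117 + (-66 - 1*(-13)))² = (-117 + (-66 + 13))² = (-117 - 53)² = (-170)² = 28900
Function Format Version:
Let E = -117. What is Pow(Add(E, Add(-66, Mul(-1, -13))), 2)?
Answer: 28900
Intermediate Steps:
Pow(Add(E, Add(-66, Mul(-1, -13))), 2) = Pow(Add(-117, Add(-66, Mul(-1, -13))), 2) = Pow(Add(-117, Add(-66, 13)), 2) = Pow(Add(-117, -53), 2) = Pow(-170, 2) = 28900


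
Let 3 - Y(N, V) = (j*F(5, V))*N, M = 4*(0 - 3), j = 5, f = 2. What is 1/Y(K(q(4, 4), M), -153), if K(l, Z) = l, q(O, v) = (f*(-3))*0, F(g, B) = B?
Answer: ⅓ ≈ 0.33333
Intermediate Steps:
q(O, v) = 0 (q(O, v) = (2*(-3))*0 = -6*0 = 0)
M = -12 (M = 4*(-3) = -12)
Y(N, V) = 3 - 5*N*V (Y(N, V) = 3 - 5*V*N = 3 - 5*N*V)
1/Y(K(q(4, 4), M), -153) = 1/(3 - 5*0*(-153)) = 1/(3 + 0) = 1/3 = ⅓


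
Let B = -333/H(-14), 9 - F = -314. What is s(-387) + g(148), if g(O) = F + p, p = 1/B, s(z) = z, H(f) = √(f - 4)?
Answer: -64 - I*√2/111 ≈ -64.0 - 0.012741*I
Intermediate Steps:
H(f) = √(-4 + f)
F = 323 (F = 9 - 1*(-314) = 9 + 314 = 323)
B = 111*I*√2/2 (B = -333/√(-4 - 14) = -333*(-I*√2/6) = -(-111)*I*√2/2 = 111*I*√2/2 ≈ 78.489*I)
p = -I*√2/111 (p = 1/(111*I*√2/2) = -I*√2/111 ≈ -0.012741*I)
g(O) = 323 - I*√2/111
s(-387) + g(148) = -387 + (323 - I*√2/111) = -64 - I*√2/111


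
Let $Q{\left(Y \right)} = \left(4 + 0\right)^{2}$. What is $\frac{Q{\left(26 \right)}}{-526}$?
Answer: $- \frac{8}{263} \approx -0.030418$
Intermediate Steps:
$Q{\left(Y \right)} = 16$ ($Q{\left(Y \right)} = 4^{2} = 16$)
$\frac{Q{\left(26 \right)}}{-526} = \frac{16}{-526} = 16 \left(- \frac{1}{526}\right) = - \frac{8}{263}$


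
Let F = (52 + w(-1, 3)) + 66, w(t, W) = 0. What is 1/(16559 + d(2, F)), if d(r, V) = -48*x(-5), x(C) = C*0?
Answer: 1/16559 ≈ 6.0390e-5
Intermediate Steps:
x(C) = 0
F = 118 (F = (52 + 0) + 66 = 52 + 66 = 118)
d(r, V) = 0 (d(r, V) = -48*0 = 0)
1/(16559 + d(2, F)) = 1/(16559 + 0) = 1/16559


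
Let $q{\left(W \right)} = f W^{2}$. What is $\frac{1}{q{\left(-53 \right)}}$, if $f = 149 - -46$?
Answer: $\frac{1}{547755} \approx 1.8256 \cdot 10^{-6}$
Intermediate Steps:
$f = 195$ ($f = 149 + 46 = 195$)
$q{\left(W \right)} = 195 W^{2}$
$\frac{1}{q{\left(-53 \right)}} = \frac{1}{195 \left(-53\right)^{2}} = \frac{1}{195 \cdot 2809} = \frac{1}{547755}$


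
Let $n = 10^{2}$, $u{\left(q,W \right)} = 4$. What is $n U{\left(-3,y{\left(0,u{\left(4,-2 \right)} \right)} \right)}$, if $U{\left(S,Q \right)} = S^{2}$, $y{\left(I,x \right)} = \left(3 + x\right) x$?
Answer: $900$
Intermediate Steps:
$y{\left(I,x \right)} = x \left(3 + x\right)$
$n = 100$
$n U{\left(-3,y{\left(0,u{\left(4,-2 \right)} \right)} \right)} = 100 \left(-3\right)^{2} = 100 \cdot 9 = 900$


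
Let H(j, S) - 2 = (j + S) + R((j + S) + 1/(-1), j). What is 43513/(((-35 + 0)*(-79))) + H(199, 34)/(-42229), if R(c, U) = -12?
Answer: 1836893882/116763185 ≈ 15.732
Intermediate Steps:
H(j, S) = -10 + S + j (H(j, S) = 2 + ((j + S) - 12) = 2 + ((S + j) - 12) = 2 + (-12 + S + j) = -10 + S + j)
43513/(((-35 + 0)*(-79))) + H(199, 34)/(-42229) = 43513/(((-35 + 0)*(-79))) + (-10 + 34 + 199)/(-42229) = 43513/((-35*(-79))) + 223*(-1/42229) = 43513/2765 - 223/42229 = 1836893882/116763185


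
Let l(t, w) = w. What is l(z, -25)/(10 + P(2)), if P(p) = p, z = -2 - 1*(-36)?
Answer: -25/12 ≈ -2.0833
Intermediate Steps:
z = 34 (z = -2 + 36 = 34)
l(z, -25)/(10 + P(2)) = -25/(10 + 2) = -25/12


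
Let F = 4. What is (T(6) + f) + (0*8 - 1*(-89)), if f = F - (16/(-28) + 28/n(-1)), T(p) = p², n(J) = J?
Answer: 1103/7 ≈ 157.57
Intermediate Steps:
f = 228/7 (f = 4 - (16/(-28) + 28/(-1)) = 4 - (16*(-1/28) + 28*(-1)) = 4 - (-4/7 - 28) = 4 - 1*(-200/7) = 4 + 200/7 = 228/7 ≈ 32.571)
(T(6) + f) + (0*8 - 1*(-89)) = (6² + 228/7) + (0*8 - 1*(-89)) = (36 + 228/7) + (0 + 89) = 480/7 + 89 = 1103/7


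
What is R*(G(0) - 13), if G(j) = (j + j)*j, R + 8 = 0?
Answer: 104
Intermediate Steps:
R = -8 (R = -8 + 0 = -8)
G(j) = 2*j² (G(j) = (2*j)*j = 2*j²)
R*(G(0) - 13) = -8*(2*0² - 13) = -8*(2*0 - 13) = -8*(0 - 13) = -8*(-13) = 104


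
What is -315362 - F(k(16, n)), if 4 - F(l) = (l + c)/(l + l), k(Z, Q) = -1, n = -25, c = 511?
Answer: -315621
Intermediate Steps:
F(l) = 4 - (511 + l)/(2*l) (F(l) = 4 - (l + 511)/(l + l) = 4 - (511 + l)/(2*l))
-315362 - F(k(16, n)) = -315362 - 7*(-73 - 1)/(2*(-1)) = -315362 - 7*(-1)*(-74)/2 = -315362 - 1*259 = -315362 - 259 = -315621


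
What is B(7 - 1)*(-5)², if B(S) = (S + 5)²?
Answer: 3025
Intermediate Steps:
B(S) = (5 + S)²
B(7 - 1)*(-5)² = (5 + (7 - 1))²*(-5)² = (5 + 6)²*25 = 11²*25 = 121*25 = 3025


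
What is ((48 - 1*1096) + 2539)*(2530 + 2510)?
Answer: 7514640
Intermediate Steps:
((48 - 1*1096) + 2539)*(2530 + 2510) = ((48 - 1096) + 2539)*5040 = (-1048 + 2539)*5040 = 1491*5040 = 7514640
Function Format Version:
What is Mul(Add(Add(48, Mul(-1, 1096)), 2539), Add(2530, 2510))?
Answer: 7514640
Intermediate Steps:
Mul(Add(Add(48, Mul(-1, 1096)), 2539), Add(2530, 2510)) = Mul(Add(Add(48, -1096), 2539), 5040) = Mul(Add(-1048, 2539), 5040) = Mul(1491, 5040) = 7514640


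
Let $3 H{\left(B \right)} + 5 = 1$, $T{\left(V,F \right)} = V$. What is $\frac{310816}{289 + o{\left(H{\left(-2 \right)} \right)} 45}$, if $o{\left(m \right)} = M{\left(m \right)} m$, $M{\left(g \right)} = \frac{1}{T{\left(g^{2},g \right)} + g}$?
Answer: $\frac{14128}{7} \approx 2018.3$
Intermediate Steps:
$H{\left(B \right)} = - \frac{4}{3}$ ($H{\left(B \right)} = - \frac{5}{3} + \frac{1}{3} \cdot 1 = - \frac{5}{3} + \frac{1}{3} = - \frac{4}{3}$)
$M{\left(g \right)} = \frac{1}{g + g^{2}}$ ($M{\left(g \right)} = \frac{1}{g^{2} + g} = \frac{1}{g + g^{2}}$)
$o{\left(m \right)} = \frac{1}{1 + m}$ ($o{\left(m \right)} = \frac{1}{m \left(1 + m\right)} m = \frac{1}{1 + m}$)
$\frac{310816}{289 + o{\left(H{\left(-2 \right)} \right)} 45} = \frac{310816}{289 + \frac{1}{1 - \frac{4}{3}} \cdot 45} = \frac{310816}{289 + \frac{1}{- \frac{1}{3}} \cdot 45} = \frac{310816}{289 - 135} = \frac{310816}{154} = 310816 \cdot \frac{1}{154} = \frac{14128}{7}$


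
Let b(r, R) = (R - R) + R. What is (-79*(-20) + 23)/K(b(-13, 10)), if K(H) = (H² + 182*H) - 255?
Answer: 1603/1665 ≈ 0.96276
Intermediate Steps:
b(r, R) = R (b(r, R) = 0 + R = R)
K(H) = -255 + H² + 182*H
(-79*(-20) + 23)/K(b(-13, 10)) = (-79*(-20) + 23)/(-255 + 10² + 182*10) = (1580 + 23)/(-255 + 100 + 1820) = 1603/1665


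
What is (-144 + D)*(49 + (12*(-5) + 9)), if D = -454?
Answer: 1196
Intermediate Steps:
(-144 + D)*(49 + (12*(-5) + 9)) = (-144 - 454)*(49 + (12*(-5) + 9)) = -598*(49 + (-60 + 9)) = -598*(49 - 51) = -598*(-2) = 1196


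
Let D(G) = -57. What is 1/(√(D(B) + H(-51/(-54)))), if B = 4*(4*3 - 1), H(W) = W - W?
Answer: -I*√57/57 ≈ -0.13245*I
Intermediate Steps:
H(W) = 0
B = 44 (B = 4*(12 - 1) = 4*11 = 44)
1/(√(D(B) + H(-51/(-54)))) = 1/(√(-57 + 0)) = 1/(√(-57)) = 1/(I*√57) = -I*√57/57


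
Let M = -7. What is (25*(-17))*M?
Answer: 2975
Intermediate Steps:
(25*(-17))*M = (25*(-17))*(-7) = -425*(-7) = 2975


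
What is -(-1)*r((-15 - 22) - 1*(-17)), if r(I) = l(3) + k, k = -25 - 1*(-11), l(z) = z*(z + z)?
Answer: 4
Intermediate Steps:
l(z) = 2*z² (l(z) = z*(2*z) = 2*z²)
k = -14 (k = -25 + 11 = -14)
r(I) = 4 (r(I) = 2*3² - 14 = 2*9 - 14 = 18 - 14 = 4)
-(-1)*r((-15 - 22) - 1*(-17)) = -(-1)*4 = -1*(-4) = 4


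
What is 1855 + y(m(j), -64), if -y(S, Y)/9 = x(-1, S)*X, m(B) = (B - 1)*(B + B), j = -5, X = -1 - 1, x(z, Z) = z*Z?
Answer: 775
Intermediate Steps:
x(z, Z) = Z*z
X = -2
m(B) = 2*B*(-1 + B) (m(B) = (-1 + B)*(2*B) = 2*B*(-1 + B))
y(S, Y) = -18*S (y(S, Y) = -9*S*(-1)*(-2) = -9*(-S)*(-2) = -18*S)
1855 + y(m(j), -64) = 1855 - 36*(-5)*(-1 - 5) = 1855 - 36*(-5)*(-6) = 1855 - 18*60 = 1855 - 1080 = 775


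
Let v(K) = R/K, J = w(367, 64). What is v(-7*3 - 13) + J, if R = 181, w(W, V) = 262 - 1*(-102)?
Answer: 12195/34 ≈ 358.68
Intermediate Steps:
w(W, V) = 364 (w(W, V) = 262 + 102 = 364)
J = 364
v(K) = 181/K
v(-7*3 - 13) + J = 181/(-7*3 - 13) + 364 = 181/(-21 - 13) + 364 = 181/(-34) + 364 = 181*(-1/34) + 364 = -181/34 + 364 = 12195/34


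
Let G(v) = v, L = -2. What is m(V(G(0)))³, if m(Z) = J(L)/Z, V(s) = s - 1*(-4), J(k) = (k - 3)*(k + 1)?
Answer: 125/64 ≈ 1.9531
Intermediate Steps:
J(k) = (1 + k)*(-3 + k) (J(k) = (-3 + k)*(1 + k) = (1 + k)*(-3 + k))
V(s) = 4 + s (V(s) = s + 4 = 4 + s)
m(Z) = 5/Z (m(Z) = (-3 + (-2)² - 2*(-2))/Z = (-3 + 4 + 4)/Z = 5/Z)
m(V(G(0)))³ = (5/(4 + 0))³ = (5/4)³ = 125/64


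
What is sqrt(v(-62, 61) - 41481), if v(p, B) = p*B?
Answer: I*sqrt(45263) ≈ 212.75*I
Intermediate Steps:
v(p, B) = B*p
sqrt(v(-62, 61) - 41481) = sqrt(61*(-62) - 41481) = sqrt(-3782 - 41481) = sqrt(-45263) = I*sqrt(45263)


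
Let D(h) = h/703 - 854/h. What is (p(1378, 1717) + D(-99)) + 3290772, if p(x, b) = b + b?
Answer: 229267445543/69597 ≈ 3.2942e+6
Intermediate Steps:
p(x, b) = 2*b
D(h) = -854/h + h/703 (D(h) = h*(1/703) - 854/h = h/703 - 854/h = -854/h + h/703)
(p(1378, 1717) + D(-99)) + 3290772 = (2*1717 + (-854/(-99) + (1/703)*(-99))) + 3290772 = (3434 + (-854*(-1/99) - 99/703)) + 3290772 = (3434 + (854/99 - 99/703)) + 3290772 = (3434 + 590561/69597) + 3290772 = 239586659/69597 + 3290772 = 229267445543/69597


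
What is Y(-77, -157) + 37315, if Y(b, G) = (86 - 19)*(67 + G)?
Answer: 31285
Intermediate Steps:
Y(b, G) = 4489 + 67*G (Y(b, G) = 67*(67 + G) = 4489 + 67*G)
Y(-77, -157) + 37315 = (4489 + 67*(-157)) + 37315 = (4489 - 10519) + 37315 = -6030 + 37315 = 31285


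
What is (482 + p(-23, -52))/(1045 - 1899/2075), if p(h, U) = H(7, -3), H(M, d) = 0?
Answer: 500075/1083238 ≈ 0.46165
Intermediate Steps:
p(h, U) = 0
(482 + p(-23, -52))/(1045 - 1899/2075) = (482 + 0)/(1045 - 1899/2075) = 482/(1045 - 1899*1/2075) = 482/(1045 - 1899/2075) = 482/(2166476/2075) = 482*(2075/2166476) = 500075/1083238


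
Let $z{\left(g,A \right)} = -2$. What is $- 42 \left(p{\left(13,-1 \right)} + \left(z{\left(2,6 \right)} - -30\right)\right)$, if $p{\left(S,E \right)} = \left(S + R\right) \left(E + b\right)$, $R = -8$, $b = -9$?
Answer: $924$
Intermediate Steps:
$p{\left(S,E \right)} = \left(-9 + E\right) \left(-8 + S\right)$ ($p{\left(S,E \right)} = \left(S - 8\right) \left(E - 9\right) = \left(-8 + S\right) \left(-9 + E\right) = \left(-9 + E\right) \left(-8 + S\right)$)
$- 42 \left(p{\left(13,-1 \right)} + \left(z{\left(2,6 \right)} - -30\right)\right) = - 42 \left(\left(72 - 117 - -8 - 13\right) - -28\right) = - 42 \left(\left(72 - 117 + 8 - 13\right) + \left(-2 + 30\right)\right) = - 42 \left(-50 + 28\right) = \left(-42\right) \left(-22\right) = 924$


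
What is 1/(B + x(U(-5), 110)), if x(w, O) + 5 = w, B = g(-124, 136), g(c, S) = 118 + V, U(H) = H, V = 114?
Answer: 1/222 ≈ 0.0045045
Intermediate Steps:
g(c, S) = 232 (g(c, S) = 118 + 114 = 232)
B = 232
x(w, O) = -5 + w
1/(B + x(U(-5), 110)) = 1/(232 + (-5 - 5)) = 1/(232 - 10) = 1/222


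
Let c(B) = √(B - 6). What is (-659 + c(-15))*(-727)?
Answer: 479093 - 727*I*√21 ≈ 4.7909e+5 - 3331.5*I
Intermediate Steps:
c(B) = √(-6 + B)
(-659 + c(-15))*(-727) = (-659 + √(-6 - 15))*(-727) = (-659 + √(-21))*(-727) = (-659 + I*√21)*(-727) = 479093 - 727*I*√21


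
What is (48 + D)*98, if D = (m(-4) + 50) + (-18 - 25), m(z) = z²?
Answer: 6958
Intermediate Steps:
D = 23 (D = ((-4)² + 50) + (-18 - 25) = (16 + 50) - 43 = 66 - 43 = 23)
(48 + D)*98 = (48 + 23)*98 = 71*98 = 6958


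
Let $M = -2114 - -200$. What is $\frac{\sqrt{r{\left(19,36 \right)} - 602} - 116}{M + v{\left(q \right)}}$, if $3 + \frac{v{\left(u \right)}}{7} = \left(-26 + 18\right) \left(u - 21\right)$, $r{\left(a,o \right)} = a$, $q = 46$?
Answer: $\frac{4}{115} - \frac{i \sqrt{583}}{3335} \approx 0.034783 - 0.00724 i$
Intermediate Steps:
$v{\left(u \right)} = 1155 - 56 u$ ($v{\left(u \right)} = -21 + 7 \left(-26 + 18\right) \left(u - 21\right) = -21 + 7 \left(- 8 \left(-21 + u\right)\right) = -21 + 7 \left(168 - 8 u\right) = -21 - \left(-1176 + 56 u\right) = 1155 - 56 u$)
$M = -1914$ ($M = -2114 + 200 = -1914$)
$\frac{\sqrt{r{\left(19,36 \right)} - 602} - 116}{M + v{\left(q \right)}} = \frac{\sqrt{19 - 602} - 116}{-1914 + \left(1155 - 2576\right)} = \frac{\sqrt{-583} - 116}{-1914 + \left(1155 - 2576\right)} = \frac{i \sqrt{583} - 116}{-1914 - 1421} = \frac{-116 + i \sqrt{583}}{-3335} = \left(-116 + i \sqrt{583}\right) \left(- \frac{1}{3335}\right) = \frac{4}{115} - \frac{i \sqrt{583}}{3335}$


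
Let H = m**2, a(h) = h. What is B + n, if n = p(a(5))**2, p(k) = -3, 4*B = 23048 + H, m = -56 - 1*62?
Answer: 9252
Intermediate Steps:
m = -118 (m = -56 - 62 = -118)
H = 13924 (H = (-118)**2 = 13924)
B = 9243 (B = (23048 + 13924)/4 = (1/4)*36972 = 9243)
n = 9 (n = (-3)**2 = 9)
B + n = 9243 + 9 = 9252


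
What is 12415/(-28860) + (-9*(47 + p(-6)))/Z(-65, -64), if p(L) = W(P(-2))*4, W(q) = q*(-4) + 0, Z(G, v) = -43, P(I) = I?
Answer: 307471/19092 ≈ 16.105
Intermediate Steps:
W(q) = -4*q (W(q) = -4*q + 0 = -4*q)
p(L) = 32 (p(L) = -4*(-2)*4 = 8*4 = 32)
12415/(-28860) + (-9*(47 + p(-6)))/Z(-65, -64) = 12415/(-28860) - 9*(47 + 32)/(-43) = 12415*(-1/28860) - 9*79*(-1/43) = -191/444 - 711*(-1/43) = -191/444 + 711/43 = 307471/19092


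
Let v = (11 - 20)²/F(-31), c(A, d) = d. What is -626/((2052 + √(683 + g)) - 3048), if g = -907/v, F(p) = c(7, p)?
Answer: 6312897/10033732 + 2817*√5215/10033732 ≈ 0.64944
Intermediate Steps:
F(p) = p
v = -81/31 (v = (11 - 20)²/(-31) = (-9)²*(-1/31) = 81*(-1/31) = -81/31 ≈ -2.6129)
g = 28117/81 (g = -907/(-81/31) = -907*(-31/81) = 28117/81 ≈ 347.12)
-626/((2052 + √(683 + g)) - 3048) = -626/((2052 + √(683 + 28117/81)) - 3048) = -626/((2052 + √(83440/81)) - 3048) = -626/((2052 + 4*√5215/9) - 3048) = -626/(-996 + 4*√5215/9)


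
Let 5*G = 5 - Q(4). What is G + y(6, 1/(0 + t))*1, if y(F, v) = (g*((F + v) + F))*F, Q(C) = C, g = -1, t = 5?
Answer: -73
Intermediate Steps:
y(F, v) = F*(-v - 2*F) (y(F, v) = (-((F + v) + F))*F = (-(v + 2*F))*F = (-v - 2*F)*F = F*(-v - 2*F))
G = 1/5 (G = (5 - 1*4)/5 = (5 - 4)/5 = (1/5)*1 = 1/5 ≈ 0.20000)
G + y(6, 1/(0 + t))*1 = 1/5 - 1*6*(1/(0 + 5) + 2*6)*1 = 1/5 - 1*6*(1/5 + 12)*1 = 1/5 - 1*6*61/5*1 = 1/5 - 366/5*1 = 1/5 - 366/5 = -73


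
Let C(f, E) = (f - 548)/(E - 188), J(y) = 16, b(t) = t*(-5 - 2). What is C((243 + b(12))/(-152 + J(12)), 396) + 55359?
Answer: 1565920705/28288 ≈ 55356.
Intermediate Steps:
b(t) = -7*t (b(t) = t*(-7) = -7*t)
C(f, E) = (-548 + f)/(-188 + E)
C((243 + b(12))/(-152 + J(12)), 396) + 55359 = (-548 + (243 - 7*12)/(-152 + 16))/(-188 + 396) + 55359 = (-548 + (243 - 84)/(-136))/208 + 55359 = (-548 + 159*(-1/136))/208 + 55359 = (-548 - 159/136)/208 + 55359 = (1/208)*(-74687/136) + 55359 = -74687/28288 + 55359 = 1565920705/28288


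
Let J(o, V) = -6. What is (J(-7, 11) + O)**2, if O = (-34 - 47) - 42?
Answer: 16641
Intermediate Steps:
O = -123 (O = -81 - 42 = -123)
(J(-7, 11) + O)**2 = (-6 - 123)**2 = (-129)**2 = 16641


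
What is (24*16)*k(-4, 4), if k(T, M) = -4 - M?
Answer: -3072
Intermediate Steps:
(24*16)*k(-4, 4) = (24*16)*(-4 - 1*4) = 384*(-4 - 4) = 384*(-8) = -3072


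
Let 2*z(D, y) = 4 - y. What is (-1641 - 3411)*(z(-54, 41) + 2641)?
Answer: -13248870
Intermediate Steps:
z(D, y) = 2 - y/2 (z(D, y) = (4 - y)/2 = 2 - y/2)
(-1641 - 3411)*(z(-54, 41) + 2641) = (-1641 - 3411)*((2 - ½*41) + 2641) = -5052*((2 - 41/2) + 2641) = -5052*(-37/2 + 2641) = -5052*5245/2 = -13248870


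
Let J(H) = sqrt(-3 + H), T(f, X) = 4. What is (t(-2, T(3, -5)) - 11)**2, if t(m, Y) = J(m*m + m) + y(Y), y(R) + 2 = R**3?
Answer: (51 + I)**2 ≈ 2600.0 + 102.0*I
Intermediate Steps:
y(R) = -2 + R**3
t(m, Y) = -2 + Y**3 + sqrt(-3 + m + m**2) (t(m, Y) = sqrt(-3 + (m*m + m)) + (-2 + Y**3) = sqrt(-3 + (m**2 + m)) + (-2 + Y**3) = sqrt(-3 + (m + m**2)) + (-2 + Y**3) = sqrt(-3 + m + m**2) + (-2 + Y**3) = -2 + Y**3 + sqrt(-3 + m + m**2))
(t(-2, T(3, -5)) - 11)**2 = ((-2 + 4**3 + sqrt(-3 - 2*(1 - 2))) - 11)**2 = ((-2 + 64 + sqrt(-3 - 2*(-1))) - 11)**2 = ((-2 + 64 + sqrt(-3 + 2)) - 11)**2 = ((-2 + 64 + sqrt(-1)) - 11)**2 = ((-2 + 64 + I) - 11)**2 = ((62 + I) - 11)**2 = (51 + I)**2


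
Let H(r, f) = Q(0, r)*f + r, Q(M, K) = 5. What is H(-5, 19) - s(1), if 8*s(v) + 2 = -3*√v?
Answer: 725/8 ≈ 90.625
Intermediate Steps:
s(v) = -¼ - 3*√v/8 (s(v) = -¼ + (-3*√v)/8 = -¼ - 3*√v/8)
H(r, f) = r + 5*f (H(r, f) = 5*f + r = r + 5*f)
H(-5, 19) - s(1) = (-5 + 5*19) - (-¼ - 3*√1/8) = (-5 + 95) - (-¼ - 3/8*1) = 90 - (-¼ - 3/8) = 90 - 1*(-5/8) = 90 + 5/8 = 725/8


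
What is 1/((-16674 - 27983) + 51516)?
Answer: 1/6859 ≈ 0.00014579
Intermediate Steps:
1/((-16674 - 27983) + 51516) = 1/(-44657 + 51516) = 1/6859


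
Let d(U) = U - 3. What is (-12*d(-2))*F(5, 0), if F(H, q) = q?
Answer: 0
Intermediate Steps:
d(U) = -3 + U
(-12*d(-2))*F(5, 0) = -12*(-3 - 2)*0 = -12*(-5)*0 = 60*0 = 0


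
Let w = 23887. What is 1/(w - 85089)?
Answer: -1/61202 ≈ -1.6339e-5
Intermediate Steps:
1/(w - 85089) = 1/(23887 - 85089) = 1/(-61202) = -1/61202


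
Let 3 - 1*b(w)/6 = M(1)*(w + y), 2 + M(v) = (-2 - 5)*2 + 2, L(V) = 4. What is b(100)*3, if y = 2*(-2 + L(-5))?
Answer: 26262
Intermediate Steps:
M(v) = -14 (M(v) = -2 + ((-2 - 5)*2 + 2) = -2 + (-7*2 + 2) = -2 + (-14 + 2) = -2 - 12 = -14)
y = 4 (y = 2*(-2 + 4) = 2*2 = 4)
b(w) = 354 + 84*w (b(w) = 18 - (-84)*(w + 4) = 18 - (-84)*(4 + w) = 18 - 6*(-56 - 14*w) = 18 + (336 + 84*w) = 354 + 84*w)
b(100)*3 = (354 + 84*100)*3 = (354 + 8400)*3 = 8754*3 = 26262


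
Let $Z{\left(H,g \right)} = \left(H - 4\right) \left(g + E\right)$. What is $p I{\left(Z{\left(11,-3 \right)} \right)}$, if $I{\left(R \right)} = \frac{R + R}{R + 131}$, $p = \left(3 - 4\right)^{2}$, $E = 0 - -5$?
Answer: $\frac{28}{145} \approx 0.1931$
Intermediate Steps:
$E = 5$ ($E = 0 + 5 = 5$)
$Z{\left(H,g \right)} = \left(-4 + H\right) \left(5 + g\right)$ ($Z{\left(H,g \right)} = \left(H - 4\right) \left(g + 5\right) = \left(-4 + H\right) \left(5 + g\right)$)
$p = 1$ ($p = \left(-1\right)^{2} = 1$)
$I{\left(R \right)} = \frac{2 R}{131 + R}$
$p I{\left(Z{\left(11,-3 \right)} \right)} = 1 \frac{2 \left(-20 - -12 + 5 \cdot 11 + 11 \left(-3\right)\right)}{131 + \left(-20 - -12 + 5 \cdot 11 + 11 \left(-3\right)\right)} = 1 \frac{2 \left(-20 + 12 + 55 - 33\right)}{131 + \left(-20 + 12 + 55 - 33\right)} = 1 \cdot 2 \cdot 14 \frac{1}{131 + 14} = 1 \cdot 2 \cdot 14 \cdot \frac{1}{145} = 1 \cdot \frac{28}{145} = \frac{28}{145}$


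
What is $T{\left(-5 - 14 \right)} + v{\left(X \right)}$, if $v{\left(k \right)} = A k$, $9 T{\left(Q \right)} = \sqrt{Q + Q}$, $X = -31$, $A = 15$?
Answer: $-465 + \frac{i \sqrt{38}}{9} \approx -465.0 + 0.68493 i$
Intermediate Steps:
$T{\left(Q \right)} = \frac{\sqrt{2} \sqrt{Q}}{9}$ ($T{\left(Q \right)} = \frac{\sqrt{Q + Q}}{9} = \frac{\sqrt{2 Q}}{9} = \frac{\sqrt{2} \sqrt{Q}}{9}$)
$v{\left(k \right)} = 15 k$
$T{\left(-5 - 14 \right)} + v{\left(X \right)} = \frac{\sqrt{2} \sqrt{-5 - 14}}{9} + 15 \left(-31\right) = \frac{\sqrt{2} \sqrt{-5 - 14}}{9} - 465 = \frac{\sqrt{2} \sqrt{-19}}{9} - 465 = \frac{\sqrt{2} i \sqrt{19}}{9} - 465 = \frac{i \sqrt{38}}{9} - 465 = -465 + \frac{i \sqrt{38}}{9}$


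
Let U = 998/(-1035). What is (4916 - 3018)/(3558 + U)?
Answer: 982215/1840766 ≈ 0.53359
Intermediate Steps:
U = -998/1035 (U = 998*(-1/1035) = -998/1035 ≈ -0.96425)
(4916 - 3018)/(3558 + U) = (4916 - 3018)/(3558 - 998/1035) = 1898/(3681532/1035) = 1898*(1035/3681532) = 982215/1840766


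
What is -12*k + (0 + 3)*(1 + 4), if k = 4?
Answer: -33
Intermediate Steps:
-12*k + (0 + 3)*(1 + 4) = -12*4 + (0 + 3)*(1 + 4) = -48 + 3*5 = -48 + 15 = -33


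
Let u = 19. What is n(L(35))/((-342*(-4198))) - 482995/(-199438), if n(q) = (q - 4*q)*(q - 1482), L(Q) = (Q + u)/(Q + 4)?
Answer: 3261090861491/1344189982382 ≈ 2.4261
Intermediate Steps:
L(Q) = (19 + Q)/(4 + Q) (L(Q) = (Q + 19)/(Q + 4) = (19 + Q)/(4 + Q))
n(q) = -3*q*(-1482 + q) (n(q) = (-3*q)*(-1482 + q) = -3*q*(-1482 + q))
n(L(35))/((-342*(-4198))) - 482995/(-199438) = (3*((19 + 35)/(4 + 35))*(1482 - (19 + 35)/(4 + 35)))/((-342*(-4198))) - 482995/(-199438) = (3*(54/39)*(1482 - 54/39))/1435716 - 482995*(-1/199438) = (3*((1/39)*54)*(1482 - 54/39))*(1/1435716) + 482995/199438 = (3*(18/13)*(1482 - 1*18/13))*(1/1435716) + 482995/199438 = (3*(18/13)*(1482 - 18/13))*(1/1435716) + 482995/199438 = (3*(18/13)*(19248/13))*(1/1435716) + 482995/199438 = (1039392/169)*(1/1435716) + 482995/199438 = 28872/6739889 + 482995/199438 = 3261090861491/1344189982382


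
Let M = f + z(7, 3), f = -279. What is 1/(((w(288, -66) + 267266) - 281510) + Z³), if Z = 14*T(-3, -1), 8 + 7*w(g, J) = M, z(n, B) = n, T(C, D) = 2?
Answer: 1/7668 ≈ 0.00013041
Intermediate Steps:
M = -272 (M = -279 + 7 = -272)
w(g, J) = -40 (w(g, J) = -8/7 + (⅐)*(-272) = -8/7 - 272/7 = -40)
Z = 28 (Z = 14*2 = 28)
1/(((w(288, -66) + 267266) - 281510) + Z³) = 1/(((-40 + 267266) - 281510) + 28³) = 1/((267226 - 281510) + 21952) = 1/(-14284 + 21952) = 1/7668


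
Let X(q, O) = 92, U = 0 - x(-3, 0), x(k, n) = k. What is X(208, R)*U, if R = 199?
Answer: 276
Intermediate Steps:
U = 3 (U = 0 - 1*(-3) = 0 + 3 = 3)
X(208, R)*U = 92*3 = 276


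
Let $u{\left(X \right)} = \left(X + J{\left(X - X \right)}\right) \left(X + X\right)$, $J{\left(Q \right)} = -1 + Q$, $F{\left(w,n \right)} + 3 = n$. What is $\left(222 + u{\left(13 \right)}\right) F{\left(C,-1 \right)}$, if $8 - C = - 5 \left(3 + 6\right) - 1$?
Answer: $-2136$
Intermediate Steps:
$C = 54$ ($C = 8 - \left(- 5 \left(3 + 6\right) - 1\right) = 8 - \left(\left(-5\right) 9 - 1\right) = 8 - \left(-45 - 1\right) = 8 - -46 = 8 + 46 = 54$)
$F{\left(w,n \right)} = -3 + n$
$u{\left(X \right)} = 2 X \left(-1 + X\right)$ ($u{\left(X \right)} = \left(X + \left(-1 + \left(X - X\right)\right)\right) \left(X + X\right) = \left(X + \left(-1 + 0\right)\right) 2 X = \left(X - 1\right) 2 X = \left(-1 + X\right) 2 X = 2 X \left(-1 + X\right)$)
$\left(222 + u{\left(13 \right)}\right) F{\left(C,-1 \right)} = \left(222 + 2 \cdot 13 \left(-1 + 13\right)\right) \left(-3 - 1\right) = \left(222 + 2 \cdot 13 \cdot 12\right) \left(-4\right) = \left(222 + 312\right) \left(-4\right) = 534 \left(-4\right) = -2136$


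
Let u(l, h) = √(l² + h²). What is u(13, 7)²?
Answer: 218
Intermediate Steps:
u(l, h) = √(h² + l²)
u(13, 7)² = (√(7² + 13²))² = (√(49 + 169))² = (√218)² = 218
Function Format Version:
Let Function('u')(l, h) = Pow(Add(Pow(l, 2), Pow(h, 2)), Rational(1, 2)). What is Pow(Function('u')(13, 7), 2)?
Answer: 218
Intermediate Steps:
Function('u')(l, h) = Pow(Add(Pow(h, 2), Pow(l, 2)), Rational(1, 2))
Pow(Function('u')(13, 7), 2) = Pow(Pow(Add(Pow(7, 2), Pow(13, 2)), Rational(1, 2)), 2) = Pow(Pow(Add(49, 169), Rational(1, 2)), 2) = Pow(Pow(218, Rational(1, 2)), 2) = 218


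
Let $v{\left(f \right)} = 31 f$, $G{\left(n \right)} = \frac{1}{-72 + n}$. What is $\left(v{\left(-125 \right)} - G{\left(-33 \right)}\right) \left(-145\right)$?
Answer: $\frac{11799346}{21} \approx 5.6187 \cdot 10^{5}$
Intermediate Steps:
$\left(v{\left(-125 \right)} - G{\left(-33 \right)}\right) \left(-145\right) = \left(31 \left(-125\right) - \frac{1}{-72 - 33}\right) \left(-145\right) = \left(-3875 - \frac{1}{-105}\right) \left(-145\right) = \left(-3875 - - \frac{1}{105}\right) \left(-145\right) = \left(-3875 + \frac{1}{105}\right) \left(-145\right) = \left(- \frac{406874}{105}\right) \left(-145\right) = \frac{11799346}{21}$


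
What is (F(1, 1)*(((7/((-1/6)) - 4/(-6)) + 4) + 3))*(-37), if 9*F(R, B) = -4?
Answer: -15244/27 ≈ -564.59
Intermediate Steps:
F(R, B) = -4/9 (F(R, B) = (⅑)*(-4) = -4/9)
(F(1, 1)*(((7/((-1/6)) - 4/(-6)) + 4) + 3))*(-37) = -4*(((7/((-1/6)) - 4/(-6)) + 4) + 3)/9*(-37) = -4*(((7/((-1*⅙)) - 4*(-⅙)) + 4) + 3)/9*(-37) = -4*(((7/(-⅙) + ⅔) + 4) + 3)/9*(-37) = -4*(((7*(-6) + ⅔) + 4) + 3)/9*(-37) = -4*(((-42 + ⅔) + 4) + 3)/9*(-37) = -4*((-124/3 + 4) + 3)/9*(-37) = -4*(-112/3 + 3)/9*(-37) = -4/9*(-103/3)*(-37) = (412/27)*(-37) = -15244/27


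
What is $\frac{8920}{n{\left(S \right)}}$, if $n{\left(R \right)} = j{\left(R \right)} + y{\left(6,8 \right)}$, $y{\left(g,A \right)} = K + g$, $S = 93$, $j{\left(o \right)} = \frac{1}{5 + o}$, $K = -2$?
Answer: $\frac{874160}{393} \approx 2224.3$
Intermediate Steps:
$y{\left(g,A \right)} = -2 + g$
$n{\left(R \right)} = 4 + \frac{1}{5 + R}$ ($n{\left(R \right)} = \frac{1}{5 + R} + \left(-2 + 6\right) = \frac{1}{5 + R} + 4 = 4 + \frac{1}{5 + R}$)
$\frac{8920}{n{\left(S \right)}} = \frac{8920}{\frac{1}{5 + 93} \left(21 + 4 \cdot 93\right)} = \frac{8920}{\frac{1}{98} \left(21 + 372\right)} = \frac{8920}{\frac{1}{98} \cdot 393} = \frac{8920}{\frac{393}{98}} = 8920 \cdot \frac{98}{393} = \frac{874160}{393}$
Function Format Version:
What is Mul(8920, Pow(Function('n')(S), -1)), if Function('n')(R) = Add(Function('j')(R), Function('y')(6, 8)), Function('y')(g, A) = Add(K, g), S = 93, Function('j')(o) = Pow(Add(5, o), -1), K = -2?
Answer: Rational(874160, 393) ≈ 2224.3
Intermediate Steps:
Function('y')(g, A) = Add(-2, g)
Function('n')(R) = Add(4, Pow(Add(5, R), -1)) (Function('n')(R) = Add(Pow(Add(5, R), -1), Add(-2, 6)) = Add(Pow(Add(5, R), -1), 4) = Add(4, Pow(Add(5, R), -1)))
Mul(8920, Pow(Function('n')(S), -1)) = Mul(8920, Pow(Mul(Pow(Add(5, 93), -1), Add(21, Mul(4, 93))), -1)) = Mul(8920, Pow(Mul(Pow(98, -1), Add(21, 372)), -1)) = Mul(8920, Pow(Mul(Rational(1, 98), 393), -1)) = Mul(8920, Pow(Rational(393, 98), -1)) = Mul(8920, Rational(98, 393)) = Rational(874160, 393)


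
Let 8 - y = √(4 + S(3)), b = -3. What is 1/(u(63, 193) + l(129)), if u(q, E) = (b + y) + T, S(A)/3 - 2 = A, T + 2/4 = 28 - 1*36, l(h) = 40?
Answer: 146/5253 + 4*√19/5253 ≈ 0.031113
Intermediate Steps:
T = -17/2 (T = -½ + (28 - 1*36) = -½ + (28 - 36) = -½ - 8 = -17/2 ≈ -8.5000)
S(A) = 6 + 3*A
y = 8 - √19 (y = 8 - √(4 + (6 + 3*3)) = 8 - √(4 + (6 + 9)) = 8 - √(4 + 15) = 8 - √19 ≈ 3.6411)
u(q, E) = -7/2 - √19 (u(q, E) = (-3 + (8 - √19)) - 17/2 = (5 - √19) - 17/2 = -7/2 - √19)
1/(u(63, 193) + l(129)) = 1/((-7/2 - √19) + 40) = 1/(73/2 - √19)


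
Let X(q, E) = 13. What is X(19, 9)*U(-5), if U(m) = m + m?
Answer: -130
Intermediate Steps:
U(m) = 2*m
X(19, 9)*U(-5) = 13*(2*(-5)) = 13*(-10) = -130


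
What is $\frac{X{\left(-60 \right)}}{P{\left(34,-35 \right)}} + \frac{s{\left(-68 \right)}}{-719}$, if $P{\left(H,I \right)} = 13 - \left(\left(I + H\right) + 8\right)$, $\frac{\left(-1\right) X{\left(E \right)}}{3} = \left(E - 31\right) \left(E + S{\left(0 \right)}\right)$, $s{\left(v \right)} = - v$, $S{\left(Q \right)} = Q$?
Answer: $- \frac{1962938}{719} \approx -2730.1$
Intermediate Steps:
$X{\left(E \right)} = - 3 E \left(-31 + E\right)$ ($X{\left(E \right)} = - 3 \left(E - 31\right) \left(E + 0\right) = - 3 \left(-31 + E\right) E = - 3 E \left(-31 + E\right)$)
$P{\left(H,I \right)} = 5 - H - I$ ($P{\left(H,I \right)} = 13 - \left(\left(H + I\right) + 8\right) = 13 - \left(8 + H + I\right) = 5 - H - I$)
$\frac{X{\left(-60 \right)}}{P{\left(34,-35 \right)}} + \frac{s{\left(-68 \right)}}{-719} = \frac{3 \left(-60\right) \left(31 - -60\right)}{5 - 34 - -35} + \frac{\left(-1\right) \left(-68\right)}{-719} = \frac{3 \left(-60\right) \left(31 + 60\right)}{5 - 34 + 35} + 68 \left(- \frac{1}{719}\right) = \frac{3 \left(-60\right) 91}{6} - \frac{68}{719} = \left(-16380\right) \frac{1}{6} - \frac{68}{719} = -2730 - \frac{68}{719} = - \frac{1962938}{719}$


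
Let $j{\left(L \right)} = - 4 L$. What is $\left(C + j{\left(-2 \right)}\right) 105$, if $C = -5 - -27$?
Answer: $3150$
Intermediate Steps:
$C = 22$ ($C = -5 + 27 = 22$)
$\left(C + j{\left(-2 \right)}\right) 105 = \left(22 - -8\right) 105 = \left(22 + 8\right) 105 = 30 \cdot 105 = 3150$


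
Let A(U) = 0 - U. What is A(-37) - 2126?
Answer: -2089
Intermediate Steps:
A(U) = -U
A(-37) - 2126 = -1*(-37) - 2126 = 37 - 2126 = -2089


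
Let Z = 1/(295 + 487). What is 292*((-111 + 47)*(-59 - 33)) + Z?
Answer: 1344489473/782 ≈ 1.7193e+6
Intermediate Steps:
Z = 1/782 ≈ 0.0012788
292*((-111 + 47)*(-59 - 33)) + Z = 292*((-111 + 47)*(-59 - 33)) + 1/782 = 292*(-64*(-92)) + 1/782 = 292*5888 + 1/782 = 1719296 + 1/782 = 1344489473/782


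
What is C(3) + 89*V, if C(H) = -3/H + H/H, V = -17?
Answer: -1513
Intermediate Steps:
C(H) = 1 - 3/H (C(H) = -3/H + 1 = 1 - 3/H)
C(3) + 89*V = (-3 + 3)/3 + 89*(-17) = (⅓)*0 - 1513 = 0 - 1513 = -1513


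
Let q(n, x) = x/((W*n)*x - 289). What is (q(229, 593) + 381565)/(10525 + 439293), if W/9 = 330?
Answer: 76945787587079/90709578396109 ≈ 0.84827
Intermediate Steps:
W = 2970 (W = 9*330 = 2970)
q(n, x) = x/(-289 + 2970*n*x) (q(n, x) = x/((2970*n)*x - 289) = x/(2970*n*x - 289) = x/(-289 + 2970*n*x))
(q(229, 593) + 381565)/(10525 + 439293) = (593/(-289 + 2970*229*593) + 381565)/(10525 + 439293) = (593/(-289 + 403317090) + 381565)/449818 = (593/403316801 + 381565)*(1/449818) = (153891575174158/403316801)*(1/449818) = 76945787587079/90709578396109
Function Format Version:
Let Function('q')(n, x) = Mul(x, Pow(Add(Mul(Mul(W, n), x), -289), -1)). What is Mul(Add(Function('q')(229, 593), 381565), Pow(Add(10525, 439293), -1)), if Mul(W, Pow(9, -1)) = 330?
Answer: Rational(76945787587079, 90709578396109) ≈ 0.84827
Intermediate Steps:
W = 2970 (W = Mul(9, 330) = 2970)
Function('q')(n, x) = Mul(x, Pow(Add(-289, Mul(2970, n, x)), -1)) (Function('q')(n, x) = Mul(x, Pow(Add(Mul(Mul(2970, n), x), -289), -1)) = Mul(x, Pow(Add(Mul(2970, n, x), -289), -1)) = Mul(x, Pow(Add(-289, Mul(2970, n, x)), -1)))
Mul(Add(Function('q')(229, 593), 381565), Pow(Add(10525, 439293), -1)) = Mul(Add(Mul(593, Pow(Add(-289, Mul(2970, 229, 593)), -1)), 381565), Pow(Add(10525, 439293), -1)) = Mul(Add(Mul(593, Pow(Add(-289, 403317090), -1)), 381565), Pow(449818, -1)) = Mul(Add(Mul(593, Pow(403316801, -1)), 381565), Rational(1, 449818)) = Mul(Add(Mul(593, Rational(1, 403316801)), 381565), Rational(1, 449818)) = Mul(Add(Rational(593, 403316801), 381565), Rational(1, 449818)) = Mul(Rational(153891575174158, 403316801), Rational(1, 449818)) = Rational(76945787587079, 90709578396109)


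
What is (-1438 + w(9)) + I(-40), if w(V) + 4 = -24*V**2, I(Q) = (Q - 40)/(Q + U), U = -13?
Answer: -179378/53 ≈ -3384.5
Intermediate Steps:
I(Q) = (-40 + Q)/(-13 + Q) (I(Q) = (Q - 40)/(Q - 13) = (-40 + Q)/(-13 + Q))
w(V) = -4 - 24*V**2
(-1438 + w(9)) + I(-40) = (-1438 + (-4 - 24*9**2)) + (-40 - 40)/(-13 - 40) = (-1438 + (-4 - 24*81)) - 80/(-53) = (-1438 + (-4 - 1944)) - 1/53*(-80) = (-1438 - 1948) + 80/53 = -3386 + 80/53 = -179378/53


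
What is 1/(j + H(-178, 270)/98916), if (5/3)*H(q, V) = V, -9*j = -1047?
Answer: 49458/5753695 ≈ 0.0085959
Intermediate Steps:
j = 349/3 (j = -1/9*(-1047) = 349/3 ≈ 116.33)
H(q, V) = 3*V/5
1/(j + H(-178, 270)/98916) = 1/(349/3 + ((3/5)*270)/98916) = 1/(349/3 + 162*(1/98916)) = 1/(349/3 + 27/16486) = 1/(5753695/49458) = 49458/5753695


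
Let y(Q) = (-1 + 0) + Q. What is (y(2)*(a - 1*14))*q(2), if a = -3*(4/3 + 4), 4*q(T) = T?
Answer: -15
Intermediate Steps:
y(Q) = -1 + Q
q(T) = T/4
a = -16 (a = -3*(4*(⅓) + 4) = -3*(4/3 + 4) = -3*16/3 = -16)
(y(2)*(a - 1*14))*q(2) = ((-1 + 2)*(-16 - 1*14))*((¼)*2) = (1*(-16 - 14))*(½) = (1*(-30))*(½) = -30*½ = -15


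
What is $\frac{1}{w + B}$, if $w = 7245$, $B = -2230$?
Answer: $\frac{1}{5015} \approx 0.0001994$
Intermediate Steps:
$\frac{1}{w + B} = \frac{1}{7245 - 2230} = \frac{1}{5015}$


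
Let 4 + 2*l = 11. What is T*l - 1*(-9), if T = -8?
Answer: -19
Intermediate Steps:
l = 7/2 (l = -2 + (1/2)*11 = -2 + 11/2 = 7/2 ≈ 3.5000)
T*l - 1*(-9) = -8*7/2 - 1*(-9) = -28 + 9 = -19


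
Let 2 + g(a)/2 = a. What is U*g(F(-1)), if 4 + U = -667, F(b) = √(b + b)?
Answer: 2684 - 1342*I*√2 ≈ 2684.0 - 1897.9*I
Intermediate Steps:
F(b) = √2*√b (F(b) = √(2*b) = √2*√b)
U = -671 (U = -4 - 667 = -671)
g(a) = -4 + 2*a
U*g(F(-1)) = -671*(-4 + 2*(√2*√(-1))) = -671*(-4 + 2*(√2*I)) = -671*(-4 + 2*(I*√2)) = -671*(-4 + 2*I*√2) = 2684 - 1342*I*√2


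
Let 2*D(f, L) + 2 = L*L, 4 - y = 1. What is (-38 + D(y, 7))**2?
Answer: 841/4 ≈ 210.25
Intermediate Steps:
y = 3 (y = 4 - 1*1 = 4 - 1 = 3)
D(f, L) = -1 + L**2/2 (D(f, L) = -1 + (L*L)/2 = -1 + L**2/2)
(-38 + D(y, 7))**2 = (-38 + (-1 + (1/2)*7**2))**2 = (-38 + (-1 + (1/2)*49))**2 = (-38 + (-1 + 49/2))**2 = (-38 + 47/2)**2 = (-29/2)**2 = 841/4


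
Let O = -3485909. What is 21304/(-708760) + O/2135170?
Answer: -62904013113/37833077230 ≈ -1.6627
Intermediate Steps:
21304/(-708760) + O/2135170 = 21304/(-708760) - 3485909/2135170 = 21304*(-1/708760) - 3485909*1/2135170 = -2663/88595 - 3485909/2135170 = -62904013113/37833077230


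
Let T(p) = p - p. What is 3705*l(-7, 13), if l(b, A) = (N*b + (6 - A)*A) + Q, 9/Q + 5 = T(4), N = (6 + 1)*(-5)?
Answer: 563901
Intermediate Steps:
N = -35 (N = 7*(-5) = -35)
T(p) = 0
Q = -9/5 (Q = 9/(-5 + 0) = 9/(-5) = 9*(-1/5) = -9/5 ≈ -1.8000)
l(b, A) = -9/5 - 35*b + A*(6 - A) (l(b, A) = (-35*b + (6 - A)*A) - 9/5 = (-35*b + A*(6 - A)) - 9/5 = -9/5 - 35*b + A*(6 - A))
3705*l(-7, 13) = 3705*(-9/5 - 1*13**2 - 35*(-7) + 6*13) = 3705*(-9/5 - 1*169 + 245 + 78) = 3705*(-9/5 - 169 + 245 + 78) = 3705*(761/5) = 563901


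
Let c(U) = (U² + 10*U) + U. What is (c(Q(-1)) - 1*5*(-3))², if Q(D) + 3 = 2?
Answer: 25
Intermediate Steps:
Q(D) = -1 (Q(D) = -3 + 2 = -1)
c(U) = U² + 11*U
(c(Q(-1)) - 1*5*(-3))² = (-(11 - 1) - 1*5*(-3))² = (-1*10 - 5*(-3))² = (-10 + 15)² = 5² = 25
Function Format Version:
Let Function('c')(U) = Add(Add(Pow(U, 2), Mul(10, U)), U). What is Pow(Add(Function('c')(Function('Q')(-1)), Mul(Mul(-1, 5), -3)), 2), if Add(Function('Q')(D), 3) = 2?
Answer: 25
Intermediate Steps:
Function('Q')(D) = -1 (Function('Q')(D) = Add(-3, 2) = -1)
Function('c')(U) = Add(Pow(U, 2), Mul(11, U))
Pow(Add(Function('c')(Function('Q')(-1)), Mul(Mul(-1, 5), -3)), 2) = Pow(Add(Mul(-1, Add(11, -1)), Mul(Mul(-1, 5), -3)), 2) = Pow(Add(Mul(-1, 10), Mul(-5, -3)), 2) = Pow(Add(-10, 15), 2) = Pow(5, 2) = 25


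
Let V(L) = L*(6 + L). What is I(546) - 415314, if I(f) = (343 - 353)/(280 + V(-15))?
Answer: -34471064/83 ≈ -4.1531e+5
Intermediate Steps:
I(f) = -2/83 (I(f) = (343 - 353)/(280 - 15*(6 - 15)) = -10/(280 - 15*(-9)) = -10/(280 + 135) = -10/415 = -10*1/415 = -2/83)
I(546) - 415314 = -2/83 - 415314 = -34471064/83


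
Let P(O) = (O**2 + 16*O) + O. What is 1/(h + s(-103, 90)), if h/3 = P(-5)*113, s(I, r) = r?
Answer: -1/20250 ≈ -4.9383e-5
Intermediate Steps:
P(O) = O**2 + 17*O
h = -20340 (h = 3*(-5*(17 - 5)*113) = 3*(-5*12*113) = 3*(-60*113) = 3*(-6780) = -20340)
1/(h + s(-103, 90)) = 1/(-20340 + 90) = 1/(-20250) = -1/20250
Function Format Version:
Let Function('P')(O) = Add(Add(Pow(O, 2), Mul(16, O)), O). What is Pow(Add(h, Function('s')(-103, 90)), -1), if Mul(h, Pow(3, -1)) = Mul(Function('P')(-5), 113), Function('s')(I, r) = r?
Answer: Rational(-1, 20250) ≈ -4.9383e-5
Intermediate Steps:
Function('P')(O) = Add(Pow(O, 2), Mul(17, O))
h = -20340 (h = Mul(3, Mul(Mul(-5, Add(17, -5)), 113)) = Mul(3, Mul(Mul(-5, 12), 113)) = Mul(3, Mul(-60, 113)) = Mul(3, -6780) = -20340)
Pow(Add(h, Function('s')(-103, 90)), -1) = Pow(Add(-20340, 90), -1) = Pow(-20250, -1) = Rational(-1, 20250)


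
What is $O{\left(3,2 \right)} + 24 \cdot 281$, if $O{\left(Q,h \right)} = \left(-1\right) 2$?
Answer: $6742$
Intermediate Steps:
$O{\left(Q,h \right)} = -2$
$O{\left(3,2 \right)} + 24 \cdot 281 = -2 + 24 \cdot 281 = -2 + 6744 = 6742$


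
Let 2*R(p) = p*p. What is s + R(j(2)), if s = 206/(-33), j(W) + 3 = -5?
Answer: 850/33 ≈ 25.758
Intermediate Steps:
j(W) = -8 (j(W) = -3 - 5 = -8)
s = -206/33 (s = 206*(-1/33) = -206/33 ≈ -6.2424)
R(p) = p²/2 (R(p) = (p*p)/2 = p²/2)
s + R(j(2)) = -206/33 + (½)*(-8)² = -206/33 + (½)*64 = -206/33 + 32 = 850/33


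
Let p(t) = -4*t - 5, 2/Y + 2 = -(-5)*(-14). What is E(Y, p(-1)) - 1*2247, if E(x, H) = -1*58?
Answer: -2305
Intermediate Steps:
Y = -1/36 (Y = 2/(-2 - (-5)*(-14)) = 2/(-2 - 5*14) = 2/(-2 - 70) = 2/(-72) = 2*(-1/72) = -1/36 ≈ -0.027778)
p(t) = -5 - 4*t
E(x, H) = -58
E(Y, p(-1)) - 1*2247 = -58 - 1*2247 = -58 - 2247 = -2305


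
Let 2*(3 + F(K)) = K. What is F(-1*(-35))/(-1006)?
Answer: -29/2012 ≈ -0.014414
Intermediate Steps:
F(K) = -3 + K/2
F(-1*(-35))/(-1006) = (-3 + (-1*(-35))/2)/(-1006) = (-3 + (½)*35)*(-1/1006) = (-3 + 35/2)*(-1/1006) = (29/2)*(-1/1006) = -29/2012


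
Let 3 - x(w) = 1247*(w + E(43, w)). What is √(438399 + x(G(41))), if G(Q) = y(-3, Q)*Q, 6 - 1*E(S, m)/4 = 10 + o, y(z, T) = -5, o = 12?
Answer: √773845 ≈ 879.68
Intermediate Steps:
E(S, m) = -64 (E(S, m) = 24 - 4*(10 + 12) = 24 - 4*22 = 24 - 88 = -64)
G(Q) = -5*Q
x(w) = 79811 - 1247*w (x(w) = 3 - 1247*(w - 64) = 3 - 1247*(-64 + w) = 3 - (-79808 + 1247*w) = 3 + (79808 - 1247*w) = 79811 - 1247*w)
√(438399 + x(G(41))) = √(438399 + (79811 - (-6235)*41)) = √(438399 + (79811 - 1247*(-205))) = √(438399 + (79811 + 255635)) = √(438399 + 335446) = √773845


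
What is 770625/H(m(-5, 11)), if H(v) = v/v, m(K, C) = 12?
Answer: 770625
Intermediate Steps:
H(v) = 1
770625/H(m(-5, 11)) = 770625/1 = 770625*1 = 770625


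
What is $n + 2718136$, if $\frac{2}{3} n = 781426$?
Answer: $3890275$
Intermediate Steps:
$n = 1172139$ ($n = \frac{3}{2} \cdot 781426 = 1172139$)
$n + 2718136 = 1172139 + 2718136 = 3890275$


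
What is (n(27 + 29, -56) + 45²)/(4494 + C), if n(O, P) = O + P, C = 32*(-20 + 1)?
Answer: 2025/3886 ≈ 0.52110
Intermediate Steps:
C = -608 (C = 32*(-19) = -608)
(n(27 + 29, -56) + 45²)/(4494 + C) = (((27 + 29) - 56) + 45²)/(4494 - 608) = ((56 - 56) + 2025)/3886 = (0 + 2025)*(1/3886) = 2025*(1/3886) = 2025/3886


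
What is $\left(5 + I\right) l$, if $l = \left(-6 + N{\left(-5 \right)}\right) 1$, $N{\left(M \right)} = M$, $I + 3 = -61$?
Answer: $649$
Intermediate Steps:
$I = -64$ ($I = -3 - 61 = -64$)
$l = -11$ ($l = \left(-6 - 5\right) 1 = \left(-11\right) 1 = -11$)
$\left(5 + I\right) l = \left(5 - 64\right) \left(-11\right) = \left(-59\right) \left(-11\right) = 649$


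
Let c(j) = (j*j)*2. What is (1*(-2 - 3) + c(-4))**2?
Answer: 729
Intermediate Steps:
c(j) = 2*j**2 (c(j) = j**2*2 = 2*j**2)
(1*(-2 - 3) + c(-4))**2 = (1*(-2 - 3) + 2*(-4)**2)**2 = (1*(-5) + 2*16)**2 = (-5 + 32)**2 = 27**2 = 729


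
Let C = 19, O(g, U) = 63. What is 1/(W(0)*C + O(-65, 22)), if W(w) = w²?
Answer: 1/63 ≈ 0.015873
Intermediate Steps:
1/(W(0)*C + O(-65, 22)) = 1/(0²*19 + 63) = 1/(0*19 + 63) = 1/(0 + 63) = 1/63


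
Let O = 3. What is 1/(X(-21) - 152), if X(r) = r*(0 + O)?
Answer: -1/215 ≈ -0.0046512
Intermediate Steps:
X(r) = 3*r (X(r) = r*(0 + 3) = r*3 = 3*r)
1/(X(-21) - 152) = 1/(3*(-21) - 152) = 1/(-63 - 152) = 1/(-215) = -1/215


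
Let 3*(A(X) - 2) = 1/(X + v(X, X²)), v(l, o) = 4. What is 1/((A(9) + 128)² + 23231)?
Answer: 1521/61049392 ≈ 2.4914e-5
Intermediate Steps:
A(X) = 2 + 1/(3*(4 + X)) (A(X) = 2 + 1/(3*(X + 4)) = 2 + 1/(3*(4 + X)))
1/((A(9) + 128)² + 23231) = 1/(((25 + 6*9)/(3*(4 + 9)) + 128)² + 23231) = 1/(((⅓)*(25 + 54)/13 + 128)² + 23231) = 1/(((⅓)*(1/13)*79 + 128)² + 23231) = 1/((79/39 + 128)² + 23231) = 1/((5071/39)² + 23231) = 1/(25715041/1521 + 23231) = 1/(61049392/1521) = 1521/61049392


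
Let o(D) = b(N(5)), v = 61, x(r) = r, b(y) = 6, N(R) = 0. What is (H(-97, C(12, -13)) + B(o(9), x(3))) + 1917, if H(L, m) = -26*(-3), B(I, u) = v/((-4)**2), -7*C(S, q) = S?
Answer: 31981/16 ≈ 1998.8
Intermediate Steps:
o(D) = 6
C(S, q) = -S/7
B(I, u) = 61/16 (B(I, u) = 61/((-4)**2) = 61/16)
H(L, m) = 78
(H(-97, C(12, -13)) + B(o(9), x(3))) + 1917 = (78 + 61/16) + 1917 = 1309/16 + 1917 = 31981/16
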